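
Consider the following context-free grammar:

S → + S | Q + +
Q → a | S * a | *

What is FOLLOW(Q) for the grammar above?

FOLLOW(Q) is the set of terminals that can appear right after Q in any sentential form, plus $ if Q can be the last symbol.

We compute FOLLOW(Q) using the standard algorithm.
FOLLOW(S) starts with {$}.
FIRST(Q) = {*, +, a}
FIRST(S) = {*, +, a}
FOLLOW(Q) = {+}
FOLLOW(S) = {$, *}
Therefore, FOLLOW(Q) = {+}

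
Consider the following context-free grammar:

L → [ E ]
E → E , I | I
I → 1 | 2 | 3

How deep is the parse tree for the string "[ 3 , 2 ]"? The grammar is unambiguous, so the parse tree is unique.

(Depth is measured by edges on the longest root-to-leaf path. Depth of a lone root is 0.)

4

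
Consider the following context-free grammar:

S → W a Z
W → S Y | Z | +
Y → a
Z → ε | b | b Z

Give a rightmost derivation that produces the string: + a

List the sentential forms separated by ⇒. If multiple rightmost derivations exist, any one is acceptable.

S ⇒ W a Z ⇒ W a ⇒ + a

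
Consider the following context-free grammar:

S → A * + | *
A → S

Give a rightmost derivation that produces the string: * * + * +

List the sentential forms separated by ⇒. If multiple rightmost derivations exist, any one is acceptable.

S ⇒ A * + ⇒ S * + ⇒ A * + * + ⇒ S * + * + ⇒ * * + * +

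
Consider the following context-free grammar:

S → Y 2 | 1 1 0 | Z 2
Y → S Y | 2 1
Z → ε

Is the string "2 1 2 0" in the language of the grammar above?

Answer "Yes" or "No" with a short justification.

No - no valid derivation exists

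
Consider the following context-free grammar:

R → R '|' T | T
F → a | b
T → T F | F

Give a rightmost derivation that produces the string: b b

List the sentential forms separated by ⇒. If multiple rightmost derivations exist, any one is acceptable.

R ⇒ T ⇒ T F ⇒ T b ⇒ F b ⇒ b b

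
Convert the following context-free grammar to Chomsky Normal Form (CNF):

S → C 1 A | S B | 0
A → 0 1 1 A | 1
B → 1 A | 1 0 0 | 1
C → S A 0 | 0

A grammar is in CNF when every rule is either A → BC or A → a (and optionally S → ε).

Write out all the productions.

T1 → 1; S → 0; T0 → 0; A → 1; B → 1; C → 0; S → C X0; X0 → T1 A; S → S B; A → T0 X1; X1 → T1 X2; X2 → T1 A; B → T1 A; B → T1 X3; X3 → T0 T0; C → S X4; X4 → A T0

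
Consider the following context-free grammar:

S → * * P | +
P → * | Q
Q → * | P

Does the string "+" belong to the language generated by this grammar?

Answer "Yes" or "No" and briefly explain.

Yes - a valid derivation exists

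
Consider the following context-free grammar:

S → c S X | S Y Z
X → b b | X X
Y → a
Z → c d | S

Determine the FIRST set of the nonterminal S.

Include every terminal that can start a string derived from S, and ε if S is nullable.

We compute FIRST(S) using the standard algorithm.
FIRST(S) = {c}
FIRST(X) = {b}
FIRST(Y) = {a}
FIRST(Z) = {c}
Therefore, FIRST(S) = {c}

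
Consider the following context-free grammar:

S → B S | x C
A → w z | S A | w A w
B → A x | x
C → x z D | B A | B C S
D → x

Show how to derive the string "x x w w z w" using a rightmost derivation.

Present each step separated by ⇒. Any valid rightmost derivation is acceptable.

S ⇒ x C ⇒ x B A ⇒ x B w A w ⇒ x B w w z w ⇒ x x w w z w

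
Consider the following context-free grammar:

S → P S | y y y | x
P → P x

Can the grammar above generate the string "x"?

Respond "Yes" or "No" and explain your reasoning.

Yes - a valid derivation exists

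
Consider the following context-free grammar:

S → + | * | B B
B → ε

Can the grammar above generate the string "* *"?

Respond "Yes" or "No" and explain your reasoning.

No - no valid derivation exists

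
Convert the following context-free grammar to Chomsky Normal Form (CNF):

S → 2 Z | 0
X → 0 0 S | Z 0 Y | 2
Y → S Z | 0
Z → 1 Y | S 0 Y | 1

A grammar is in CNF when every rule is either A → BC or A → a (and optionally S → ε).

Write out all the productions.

T2 → 2; S → 0; T0 → 0; X → 2; Y → 0; T1 → 1; Z → 1; S → T2 Z; X → T0 X0; X0 → T0 S; X → Z X1; X1 → T0 Y; Y → S Z; Z → T1 Y; Z → S X2; X2 → T0 Y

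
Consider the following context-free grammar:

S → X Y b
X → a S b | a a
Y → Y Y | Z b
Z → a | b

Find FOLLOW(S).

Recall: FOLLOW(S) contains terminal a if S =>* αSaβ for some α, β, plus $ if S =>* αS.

We compute FOLLOW(S) using the standard algorithm.
FOLLOW(S) starts with {$}.
FIRST(S) = {a}
FIRST(X) = {a}
FIRST(Y) = {a, b}
FIRST(Z) = {a, b}
FOLLOW(S) = {$, b}
FOLLOW(X) = {a, b}
FOLLOW(Y) = {a, b}
FOLLOW(Z) = {b}
Therefore, FOLLOW(S) = {$, b}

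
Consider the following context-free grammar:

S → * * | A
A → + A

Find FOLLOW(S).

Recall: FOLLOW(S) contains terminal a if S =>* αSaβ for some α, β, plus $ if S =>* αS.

We compute FOLLOW(S) using the standard algorithm.
FOLLOW(S) starts with {$}.
FIRST(A) = {+}
FIRST(S) = {*, +}
FOLLOW(A) = {$}
FOLLOW(S) = {$}
Therefore, FOLLOW(S) = {$}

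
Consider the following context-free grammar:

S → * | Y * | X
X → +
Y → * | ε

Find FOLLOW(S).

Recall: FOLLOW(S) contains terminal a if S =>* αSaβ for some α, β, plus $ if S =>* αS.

We compute FOLLOW(S) using the standard algorithm.
FOLLOW(S) starts with {$}.
FIRST(S) = {*, +}
FIRST(X) = {+}
FIRST(Y) = {*, ε}
FOLLOW(S) = {$}
FOLLOW(X) = {$}
FOLLOW(Y) = {*}
Therefore, FOLLOW(S) = {$}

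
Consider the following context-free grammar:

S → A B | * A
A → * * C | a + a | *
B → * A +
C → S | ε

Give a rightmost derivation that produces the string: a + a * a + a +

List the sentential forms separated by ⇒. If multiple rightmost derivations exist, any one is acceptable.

S ⇒ A B ⇒ A * A + ⇒ A * a + a + ⇒ a + a * a + a +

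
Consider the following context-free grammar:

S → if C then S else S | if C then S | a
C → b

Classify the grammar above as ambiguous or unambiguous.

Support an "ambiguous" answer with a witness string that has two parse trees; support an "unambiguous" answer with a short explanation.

Ambiguous - the string 'if b then if b then if b then a else a' has two distinct parse trees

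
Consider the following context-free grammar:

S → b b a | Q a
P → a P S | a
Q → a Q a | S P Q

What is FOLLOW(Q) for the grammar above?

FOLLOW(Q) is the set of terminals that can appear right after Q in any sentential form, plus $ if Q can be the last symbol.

We compute FOLLOW(Q) using the standard algorithm.
FOLLOW(S) starts with {$}.
FIRST(P) = {a}
FIRST(Q) = {a, b}
FIRST(S) = {a, b}
FOLLOW(P) = {a, b}
FOLLOW(Q) = {a}
FOLLOW(S) = {$, a, b}
Therefore, FOLLOW(Q) = {a}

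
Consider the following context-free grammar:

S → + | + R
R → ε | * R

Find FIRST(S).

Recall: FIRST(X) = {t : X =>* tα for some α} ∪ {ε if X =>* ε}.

We compute FIRST(S) using the standard algorithm.
FIRST(R) = {*, ε}
FIRST(S) = {+}
Therefore, FIRST(S) = {+}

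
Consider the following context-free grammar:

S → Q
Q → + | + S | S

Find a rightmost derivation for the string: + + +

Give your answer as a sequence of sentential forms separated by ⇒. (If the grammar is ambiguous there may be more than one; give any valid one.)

S ⇒ Q ⇒ + S ⇒ + Q ⇒ + + S ⇒ + + Q ⇒ + + +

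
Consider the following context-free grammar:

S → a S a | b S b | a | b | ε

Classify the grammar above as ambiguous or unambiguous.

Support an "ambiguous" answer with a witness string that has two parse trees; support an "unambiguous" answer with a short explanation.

Unambiguous - every string in the language has a unique parse tree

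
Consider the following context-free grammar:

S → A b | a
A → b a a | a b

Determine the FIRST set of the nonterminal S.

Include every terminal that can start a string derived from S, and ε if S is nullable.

We compute FIRST(S) using the standard algorithm.
FIRST(A) = {a, b}
FIRST(S) = {a, b}
Therefore, FIRST(S) = {a, b}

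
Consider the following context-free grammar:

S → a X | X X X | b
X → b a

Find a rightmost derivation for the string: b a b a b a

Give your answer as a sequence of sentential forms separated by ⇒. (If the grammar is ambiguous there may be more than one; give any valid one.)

S ⇒ X X X ⇒ X X b a ⇒ X b a b a ⇒ b a b a b a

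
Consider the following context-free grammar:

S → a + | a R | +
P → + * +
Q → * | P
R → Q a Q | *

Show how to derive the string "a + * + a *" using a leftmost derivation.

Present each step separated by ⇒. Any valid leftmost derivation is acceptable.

S ⇒ a R ⇒ a Q a Q ⇒ a P a Q ⇒ a + * + a Q ⇒ a + * + a *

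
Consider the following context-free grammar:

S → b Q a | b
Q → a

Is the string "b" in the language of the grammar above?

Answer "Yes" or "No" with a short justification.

Yes - a valid derivation exists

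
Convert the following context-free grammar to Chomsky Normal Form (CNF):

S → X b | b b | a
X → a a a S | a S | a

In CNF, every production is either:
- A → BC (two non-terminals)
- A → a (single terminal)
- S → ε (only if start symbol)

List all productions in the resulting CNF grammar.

TB → b; S → a; TA → a; X → a; S → X TB; S → TB TB; X → TA X0; X0 → TA X1; X1 → TA S; X → TA S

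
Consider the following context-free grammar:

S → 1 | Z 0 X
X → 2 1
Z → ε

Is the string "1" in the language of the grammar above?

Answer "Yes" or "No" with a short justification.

Yes - a valid derivation exists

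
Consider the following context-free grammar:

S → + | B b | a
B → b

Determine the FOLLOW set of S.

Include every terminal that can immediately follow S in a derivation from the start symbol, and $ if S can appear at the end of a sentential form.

We compute FOLLOW(S) using the standard algorithm.
FOLLOW(S) starts with {$}.
FIRST(B) = {b}
FIRST(S) = {+, a, b}
FOLLOW(B) = {b}
FOLLOW(S) = {$}
Therefore, FOLLOW(S) = {$}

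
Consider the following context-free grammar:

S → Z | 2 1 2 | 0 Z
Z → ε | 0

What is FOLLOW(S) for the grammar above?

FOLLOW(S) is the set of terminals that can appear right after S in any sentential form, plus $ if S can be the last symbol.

We compute FOLLOW(S) using the standard algorithm.
FOLLOW(S) starts with {$}.
FIRST(S) = {0, 2, ε}
FIRST(Z) = {0, ε}
FOLLOW(S) = {$}
FOLLOW(Z) = {$}
Therefore, FOLLOW(S) = {$}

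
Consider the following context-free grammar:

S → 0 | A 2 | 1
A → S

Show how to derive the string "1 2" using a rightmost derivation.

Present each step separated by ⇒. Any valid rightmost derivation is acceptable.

S ⇒ A 2 ⇒ S 2 ⇒ 1 2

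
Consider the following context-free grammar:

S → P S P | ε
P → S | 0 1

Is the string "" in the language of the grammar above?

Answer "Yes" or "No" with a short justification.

Yes - a valid derivation exists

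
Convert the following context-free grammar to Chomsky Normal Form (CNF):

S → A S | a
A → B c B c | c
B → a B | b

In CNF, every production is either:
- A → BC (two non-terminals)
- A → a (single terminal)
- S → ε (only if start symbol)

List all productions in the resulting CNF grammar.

S → a; TC → c; A → c; TA → a; B → b; S → A S; A → B X0; X0 → TC X1; X1 → B TC; B → TA B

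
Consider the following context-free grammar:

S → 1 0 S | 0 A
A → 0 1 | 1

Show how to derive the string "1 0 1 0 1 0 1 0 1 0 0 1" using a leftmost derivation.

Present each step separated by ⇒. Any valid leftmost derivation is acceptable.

S ⇒ 1 0 S ⇒ 1 0 1 0 S ⇒ 1 0 1 0 1 0 S ⇒ 1 0 1 0 1 0 1 0 S ⇒ 1 0 1 0 1 0 1 0 1 0 S ⇒ 1 0 1 0 1 0 1 0 1 0 0 A ⇒ 1 0 1 0 1 0 1 0 1 0 0 1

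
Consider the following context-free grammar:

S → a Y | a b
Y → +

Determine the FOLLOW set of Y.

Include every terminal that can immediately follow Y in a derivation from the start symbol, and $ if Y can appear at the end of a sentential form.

We compute FOLLOW(Y) using the standard algorithm.
FOLLOW(S) starts with {$}.
FIRST(S) = {a}
FIRST(Y) = {+}
FOLLOW(S) = {$}
FOLLOW(Y) = {$}
Therefore, FOLLOW(Y) = {$}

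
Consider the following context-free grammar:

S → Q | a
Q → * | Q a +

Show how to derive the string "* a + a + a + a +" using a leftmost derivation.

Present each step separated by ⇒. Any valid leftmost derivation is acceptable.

S ⇒ Q ⇒ Q a + ⇒ Q a + a + ⇒ Q a + a + a + ⇒ Q a + a + a + a + ⇒ * a + a + a + a +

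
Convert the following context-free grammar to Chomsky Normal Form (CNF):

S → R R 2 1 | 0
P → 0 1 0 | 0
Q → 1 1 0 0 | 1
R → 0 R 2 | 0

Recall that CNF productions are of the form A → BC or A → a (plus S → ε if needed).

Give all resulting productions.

T2 → 2; T1 → 1; S → 0; T0 → 0; P → 0; Q → 1; R → 0; S → R X0; X0 → R X1; X1 → T2 T1; P → T0 X2; X2 → T1 T0; Q → T1 X3; X3 → T1 X4; X4 → T0 T0; R → T0 X5; X5 → R T2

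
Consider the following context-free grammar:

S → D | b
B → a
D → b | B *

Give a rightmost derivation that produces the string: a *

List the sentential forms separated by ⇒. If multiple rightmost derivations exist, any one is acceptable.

S ⇒ D ⇒ B * ⇒ a *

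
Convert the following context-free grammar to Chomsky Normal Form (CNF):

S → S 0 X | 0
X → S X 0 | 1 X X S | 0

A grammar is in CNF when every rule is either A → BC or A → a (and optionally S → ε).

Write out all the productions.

T0 → 0; S → 0; T1 → 1; X → 0; S → S X0; X0 → T0 X; X → S X1; X1 → X T0; X → T1 X2; X2 → X X3; X3 → X S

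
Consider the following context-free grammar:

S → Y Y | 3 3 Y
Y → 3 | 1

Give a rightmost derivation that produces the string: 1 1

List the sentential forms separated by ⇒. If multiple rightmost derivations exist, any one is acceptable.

S ⇒ Y Y ⇒ Y 1 ⇒ 1 1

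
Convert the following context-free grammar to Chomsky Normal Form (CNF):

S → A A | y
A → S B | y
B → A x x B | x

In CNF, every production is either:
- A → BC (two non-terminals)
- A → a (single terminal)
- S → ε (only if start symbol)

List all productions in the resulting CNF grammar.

S → y; A → y; TX → x; B → x; S → A A; A → S B; B → A X0; X0 → TX X1; X1 → TX B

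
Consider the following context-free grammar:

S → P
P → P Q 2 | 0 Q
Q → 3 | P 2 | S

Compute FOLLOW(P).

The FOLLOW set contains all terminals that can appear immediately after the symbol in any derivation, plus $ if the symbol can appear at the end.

We compute FOLLOW(P) using the standard algorithm.
FOLLOW(S) starts with {$}.
FIRST(P) = {0}
FIRST(Q) = {0, 3}
FIRST(S) = {0}
FOLLOW(P) = {$, 0, 2, 3}
FOLLOW(Q) = {$, 0, 2, 3}
FOLLOW(S) = {$, 0, 2, 3}
Therefore, FOLLOW(P) = {$, 0, 2, 3}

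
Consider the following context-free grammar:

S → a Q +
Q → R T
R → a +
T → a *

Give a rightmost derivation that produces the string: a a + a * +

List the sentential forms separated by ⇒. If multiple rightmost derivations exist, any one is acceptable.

S ⇒ a Q + ⇒ a R T + ⇒ a R a * + ⇒ a a + a * +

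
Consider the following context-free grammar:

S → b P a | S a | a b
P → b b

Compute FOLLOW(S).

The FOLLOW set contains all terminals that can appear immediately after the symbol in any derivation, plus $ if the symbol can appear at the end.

We compute FOLLOW(S) using the standard algorithm.
FOLLOW(S) starts with {$}.
FIRST(P) = {b}
FIRST(S) = {a, b}
FOLLOW(P) = {a}
FOLLOW(S) = {$, a}
Therefore, FOLLOW(S) = {$, a}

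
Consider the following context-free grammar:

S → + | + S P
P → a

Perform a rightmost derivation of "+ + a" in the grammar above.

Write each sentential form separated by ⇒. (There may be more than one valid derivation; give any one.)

S ⇒ + S P ⇒ + S a ⇒ + + a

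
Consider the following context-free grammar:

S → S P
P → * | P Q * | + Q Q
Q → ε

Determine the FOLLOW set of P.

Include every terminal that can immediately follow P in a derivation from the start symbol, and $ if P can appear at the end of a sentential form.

We compute FOLLOW(P) using the standard algorithm.
FOLLOW(S) starts with {$}.
FIRST(P) = {*, +}
FIRST(Q) = {ε}
FIRST(S) = {}
FOLLOW(P) = {$, *, +}
FOLLOW(Q) = {$, *, +}
FOLLOW(S) = {$, *, +}
Therefore, FOLLOW(P) = {$, *, +}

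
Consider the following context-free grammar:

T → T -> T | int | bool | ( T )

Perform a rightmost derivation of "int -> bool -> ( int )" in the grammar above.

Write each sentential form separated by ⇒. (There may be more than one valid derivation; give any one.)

T ⇒ T -> T ⇒ T -> T -> T ⇒ T -> T -> ( T ) ⇒ T -> T -> ( int ) ⇒ T -> bool -> ( int ) ⇒ int -> bool -> ( int )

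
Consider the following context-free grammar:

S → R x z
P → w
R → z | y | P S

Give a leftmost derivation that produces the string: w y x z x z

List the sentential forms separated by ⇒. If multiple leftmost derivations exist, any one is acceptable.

S ⇒ R x z ⇒ P S x z ⇒ w S x z ⇒ w R x z x z ⇒ w y x z x z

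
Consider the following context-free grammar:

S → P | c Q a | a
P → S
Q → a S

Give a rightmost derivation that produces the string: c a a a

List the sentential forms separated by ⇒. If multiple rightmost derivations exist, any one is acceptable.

S ⇒ c Q a ⇒ c a S a ⇒ c a a a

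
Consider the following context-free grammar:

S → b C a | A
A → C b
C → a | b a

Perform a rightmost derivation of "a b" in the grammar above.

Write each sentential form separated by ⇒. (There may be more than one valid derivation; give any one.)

S ⇒ A ⇒ C b ⇒ a b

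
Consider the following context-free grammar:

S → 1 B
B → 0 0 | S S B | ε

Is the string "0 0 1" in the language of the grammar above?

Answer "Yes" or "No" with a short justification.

No - no valid derivation exists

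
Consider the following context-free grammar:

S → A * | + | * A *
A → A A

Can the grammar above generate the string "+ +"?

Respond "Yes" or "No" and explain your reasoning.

No - no valid derivation exists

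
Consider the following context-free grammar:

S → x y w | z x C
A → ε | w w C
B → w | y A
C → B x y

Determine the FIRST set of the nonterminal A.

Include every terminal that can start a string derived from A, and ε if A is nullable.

We compute FIRST(A) using the standard algorithm.
FIRST(A) = {w, ε}
FIRST(B) = {w, y}
FIRST(C) = {w, y}
FIRST(S) = {x, z}
Therefore, FIRST(A) = {w, ε}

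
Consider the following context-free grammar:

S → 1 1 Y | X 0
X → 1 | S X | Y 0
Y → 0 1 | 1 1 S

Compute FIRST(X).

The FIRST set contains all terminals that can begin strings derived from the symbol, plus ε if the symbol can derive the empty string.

We compute FIRST(X) using the standard algorithm.
FIRST(S) = {0, 1}
FIRST(X) = {0, 1}
FIRST(Y) = {0, 1}
Therefore, FIRST(X) = {0, 1}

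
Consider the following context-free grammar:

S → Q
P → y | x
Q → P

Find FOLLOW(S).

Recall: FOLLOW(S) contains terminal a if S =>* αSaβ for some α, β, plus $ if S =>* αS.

We compute FOLLOW(S) using the standard algorithm.
FOLLOW(S) starts with {$}.
FIRST(P) = {x, y}
FIRST(Q) = {x, y}
FIRST(S) = {x, y}
FOLLOW(P) = {$}
FOLLOW(Q) = {$}
FOLLOW(S) = {$}
Therefore, FOLLOW(S) = {$}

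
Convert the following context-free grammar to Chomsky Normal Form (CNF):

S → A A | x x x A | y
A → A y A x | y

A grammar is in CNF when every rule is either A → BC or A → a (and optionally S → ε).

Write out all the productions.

TX → x; S → y; TY → y; A → y; S → A A; S → TX X0; X0 → TX X1; X1 → TX A; A → A X2; X2 → TY X3; X3 → A TX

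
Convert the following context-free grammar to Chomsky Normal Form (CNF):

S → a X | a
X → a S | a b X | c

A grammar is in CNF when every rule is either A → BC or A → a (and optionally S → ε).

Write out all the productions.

TA → a; S → a; TB → b; X → c; S → TA X; X → TA S; X → TA X0; X0 → TB X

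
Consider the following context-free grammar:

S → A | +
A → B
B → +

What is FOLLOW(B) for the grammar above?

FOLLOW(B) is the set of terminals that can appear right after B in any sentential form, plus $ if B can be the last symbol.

We compute FOLLOW(B) using the standard algorithm.
FOLLOW(S) starts with {$}.
FIRST(A) = {+}
FIRST(B) = {+}
FIRST(S) = {+}
FOLLOW(A) = {$}
FOLLOW(B) = {$}
FOLLOW(S) = {$}
Therefore, FOLLOW(B) = {$}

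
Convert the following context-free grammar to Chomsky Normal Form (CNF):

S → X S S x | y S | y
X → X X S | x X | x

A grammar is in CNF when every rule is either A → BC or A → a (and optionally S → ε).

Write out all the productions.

TX → x; TY → y; S → y; X → x; S → X X0; X0 → S X1; X1 → S TX; S → TY S; X → X X2; X2 → X S; X → TX X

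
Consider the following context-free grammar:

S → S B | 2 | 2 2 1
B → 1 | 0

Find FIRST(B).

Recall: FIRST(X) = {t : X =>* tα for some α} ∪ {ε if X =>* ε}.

We compute FIRST(B) using the standard algorithm.
FIRST(B) = {0, 1}
FIRST(S) = {2}
Therefore, FIRST(B) = {0, 1}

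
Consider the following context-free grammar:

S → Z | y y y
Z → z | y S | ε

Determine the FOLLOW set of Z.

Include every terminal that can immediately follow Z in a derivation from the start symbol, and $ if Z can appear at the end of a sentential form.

We compute FOLLOW(Z) using the standard algorithm.
FOLLOW(S) starts with {$}.
FIRST(S) = {y, z, ε}
FIRST(Z) = {y, z, ε}
FOLLOW(S) = {$}
FOLLOW(Z) = {$}
Therefore, FOLLOW(Z) = {$}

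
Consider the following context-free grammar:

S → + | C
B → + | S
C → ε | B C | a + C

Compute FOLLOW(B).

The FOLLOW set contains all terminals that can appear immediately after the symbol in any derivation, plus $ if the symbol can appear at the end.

We compute FOLLOW(B) using the standard algorithm.
FOLLOW(S) starts with {$}.
FIRST(B) = {+, a, ε}
FIRST(C) = {+, a, ε}
FIRST(S) = {+, a, ε}
FOLLOW(B) = {$, +, a}
FOLLOW(C) = {$, +, a}
FOLLOW(S) = {$, +, a}
Therefore, FOLLOW(B) = {$, +, a}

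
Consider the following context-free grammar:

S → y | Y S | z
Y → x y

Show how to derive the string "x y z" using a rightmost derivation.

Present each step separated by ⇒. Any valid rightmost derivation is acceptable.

S ⇒ Y S ⇒ Y z ⇒ x y z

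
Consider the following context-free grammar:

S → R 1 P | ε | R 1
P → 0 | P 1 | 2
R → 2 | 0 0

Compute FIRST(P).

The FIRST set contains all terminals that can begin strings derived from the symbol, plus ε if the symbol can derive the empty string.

We compute FIRST(P) using the standard algorithm.
FIRST(P) = {0, 2}
FIRST(R) = {0, 2}
FIRST(S) = {0, 2, ε}
Therefore, FIRST(P) = {0, 2}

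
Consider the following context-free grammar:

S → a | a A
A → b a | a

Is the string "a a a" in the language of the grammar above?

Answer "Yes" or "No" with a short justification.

No - no valid derivation exists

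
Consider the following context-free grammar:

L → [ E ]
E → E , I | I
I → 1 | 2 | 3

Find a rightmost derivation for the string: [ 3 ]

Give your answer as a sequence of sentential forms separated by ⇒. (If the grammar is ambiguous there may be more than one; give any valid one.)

L ⇒ [ E ] ⇒ [ I ] ⇒ [ 3 ]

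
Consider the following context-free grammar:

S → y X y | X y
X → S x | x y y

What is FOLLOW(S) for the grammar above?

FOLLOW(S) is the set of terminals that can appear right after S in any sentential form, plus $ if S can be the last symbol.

We compute FOLLOW(S) using the standard algorithm.
FOLLOW(S) starts with {$}.
FIRST(S) = {x, y}
FIRST(X) = {x, y}
FOLLOW(S) = {$, x}
FOLLOW(X) = {y}
Therefore, FOLLOW(S) = {$, x}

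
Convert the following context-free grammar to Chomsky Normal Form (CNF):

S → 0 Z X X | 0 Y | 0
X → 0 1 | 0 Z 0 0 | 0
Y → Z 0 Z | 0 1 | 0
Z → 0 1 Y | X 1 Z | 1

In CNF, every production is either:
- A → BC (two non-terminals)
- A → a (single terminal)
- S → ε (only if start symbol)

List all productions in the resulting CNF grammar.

T0 → 0; S → 0; T1 → 1; X → 0; Y → 0; Z → 1; S → T0 X0; X0 → Z X1; X1 → X X; S → T0 Y; X → T0 T1; X → T0 X2; X2 → Z X3; X3 → T0 T0; Y → Z X4; X4 → T0 Z; Y → T0 T1; Z → T0 X5; X5 → T1 Y; Z → X X6; X6 → T1 Z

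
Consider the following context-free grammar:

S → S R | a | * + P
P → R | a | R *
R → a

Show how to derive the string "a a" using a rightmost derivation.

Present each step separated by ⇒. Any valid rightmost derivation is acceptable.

S ⇒ S R ⇒ S a ⇒ a a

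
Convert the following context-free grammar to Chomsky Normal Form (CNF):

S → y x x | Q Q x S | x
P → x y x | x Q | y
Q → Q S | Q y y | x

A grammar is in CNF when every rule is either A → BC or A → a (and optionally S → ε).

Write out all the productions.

TY → y; TX → x; S → x; P → y; Q → x; S → TY X0; X0 → TX TX; S → Q X1; X1 → Q X2; X2 → TX S; P → TX X3; X3 → TY TX; P → TX Q; Q → Q S; Q → Q X4; X4 → TY TY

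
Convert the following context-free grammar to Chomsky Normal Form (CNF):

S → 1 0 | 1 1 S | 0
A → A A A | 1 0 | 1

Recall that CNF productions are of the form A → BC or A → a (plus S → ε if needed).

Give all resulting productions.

T1 → 1; T0 → 0; S → 0; A → 1; S → T1 T0; S → T1 X0; X0 → T1 S; A → A X1; X1 → A A; A → T1 T0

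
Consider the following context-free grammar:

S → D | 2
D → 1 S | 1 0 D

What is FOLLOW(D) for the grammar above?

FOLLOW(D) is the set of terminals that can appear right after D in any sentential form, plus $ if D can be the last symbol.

We compute FOLLOW(D) using the standard algorithm.
FOLLOW(S) starts with {$}.
FIRST(D) = {1}
FIRST(S) = {1, 2}
FOLLOW(D) = {$}
FOLLOW(S) = {$}
Therefore, FOLLOW(D) = {$}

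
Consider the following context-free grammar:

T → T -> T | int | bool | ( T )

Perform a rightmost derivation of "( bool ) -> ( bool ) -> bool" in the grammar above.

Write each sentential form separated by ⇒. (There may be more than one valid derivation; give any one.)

T ⇒ T -> T ⇒ T -> T -> T ⇒ T -> T -> bool ⇒ T -> ( T ) -> bool ⇒ T -> ( bool ) -> bool ⇒ ( T ) -> ( bool ) -> bool ⇒ ( bool ) -> ( bool ) -> bool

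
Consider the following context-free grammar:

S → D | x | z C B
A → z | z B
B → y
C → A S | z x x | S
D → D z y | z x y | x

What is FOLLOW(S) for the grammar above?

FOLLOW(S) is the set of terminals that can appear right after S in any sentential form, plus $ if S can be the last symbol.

We compute FOLLOW(S) using the standard algorithm.
FOLLOW(S) starts with {$}.
FIRST(A) = {z}
FIRST(B) = {y}
FIRST(C) = {x, z}
FIRST(D) = {x, z}
FIRST(S) = {x, z}
FOLLOW(A) = {x, z}
FOLLOW(B) = {$, x, y, z}
FOLLOW(C) = {y}
FOLLOW(D) = {$, y, z}
FOLLOW(S) = {$, y}
Therefore, FOLLOW(S) = {$, y}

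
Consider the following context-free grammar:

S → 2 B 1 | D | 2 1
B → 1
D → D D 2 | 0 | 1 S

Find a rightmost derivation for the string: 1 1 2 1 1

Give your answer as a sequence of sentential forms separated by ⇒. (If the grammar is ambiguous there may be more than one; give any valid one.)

S ⇒ D ⇒ 1 S ⇒ 1 D ⇒ 1 1 S ⇒ 1 1 2 B 1 ⇒ 1 1 2 1 1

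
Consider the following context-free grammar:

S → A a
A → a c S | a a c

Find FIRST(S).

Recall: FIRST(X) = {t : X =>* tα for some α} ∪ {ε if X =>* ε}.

We compute FIRST(S) using the standard algorithm.
FIRST(A) = {a}
FIRST(S) = {a}
Therefore, FIRST(S) = {a}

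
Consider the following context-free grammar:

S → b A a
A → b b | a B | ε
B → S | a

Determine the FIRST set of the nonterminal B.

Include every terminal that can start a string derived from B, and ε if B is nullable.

We compute FIRST(B) using the standard algorithm.
FIRST(A) = {a, b, ε}
FIRST(B) = {a, b}
FIRST(S) = {b}
Therefore, FIRST(B) = {a, b}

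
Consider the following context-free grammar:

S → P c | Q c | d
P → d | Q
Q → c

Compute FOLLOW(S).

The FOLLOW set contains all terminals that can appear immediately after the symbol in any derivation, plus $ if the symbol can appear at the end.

We compute FOLLOW(S) using the standard algorithm.
FOLLOW(S) starts with {$}.
FIRST(P) = {c, d}
FIRST(Q) = {c}
FIRST(S) = {c, d}
FOLLOW(P) = {c}
FOLLOW(Q) = {c}
FOLLOW(S) = {$}
Therefore, FOLLOW(S) = {$}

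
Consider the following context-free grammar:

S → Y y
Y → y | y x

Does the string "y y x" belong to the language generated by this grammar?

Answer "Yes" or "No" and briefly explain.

No - no valid derivation exists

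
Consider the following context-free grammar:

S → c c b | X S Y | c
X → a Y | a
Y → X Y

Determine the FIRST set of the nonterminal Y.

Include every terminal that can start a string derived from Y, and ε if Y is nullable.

We compute FIRST(Y) using the standard algorithm.
FIRST(S) = {a, c}
FIRST(X) = {a}
FIRST(Y) = {a}
Therefore, FIRST(Y) = {a}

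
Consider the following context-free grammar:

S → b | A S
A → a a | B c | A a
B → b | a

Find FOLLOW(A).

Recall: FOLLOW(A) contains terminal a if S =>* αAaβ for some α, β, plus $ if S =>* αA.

We compute FOLLOW(A) using the standard algorithm.
FOLLOW(S) starts with {$}.
FIRST(A) = {a, b}
FIRST(B) = {a, b}
FIRST(S) = {a, b}
FOLLOW(A) = {a, b}
FOLLOW(B) = {c}
FOLLOW(S) = {$}
Therefore, FOLLOW(A) = {a, b}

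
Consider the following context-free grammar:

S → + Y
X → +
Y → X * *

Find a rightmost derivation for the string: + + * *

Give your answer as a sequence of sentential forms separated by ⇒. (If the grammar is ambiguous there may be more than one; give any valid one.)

S ⇒ + Y ⇒ + X * * ⇒ + + * *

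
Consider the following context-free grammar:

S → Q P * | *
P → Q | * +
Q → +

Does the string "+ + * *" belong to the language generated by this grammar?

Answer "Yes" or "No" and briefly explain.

No - no valid derivation exists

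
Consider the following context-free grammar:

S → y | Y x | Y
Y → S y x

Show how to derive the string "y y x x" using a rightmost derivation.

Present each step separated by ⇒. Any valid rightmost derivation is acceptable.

S ⇒ Y x ⇒ S y x x ⇒ y y x x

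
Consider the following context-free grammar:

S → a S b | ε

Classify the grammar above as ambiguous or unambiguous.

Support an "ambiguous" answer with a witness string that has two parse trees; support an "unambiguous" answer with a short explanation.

Unambiguous - every string in the language has a unique parse tree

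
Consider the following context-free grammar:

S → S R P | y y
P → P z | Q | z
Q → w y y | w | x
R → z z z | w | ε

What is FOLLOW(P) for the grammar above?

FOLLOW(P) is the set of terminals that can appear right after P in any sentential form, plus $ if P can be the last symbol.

We compute FOLLOW(P) using the standard algorithm.
FOLLOW(S) starts with {$}.
FIRST(P) = {w, x, z}
FIRST(Q) = {w, x}
FIRST(R) = {w, z, ε}
FIRST(S) = {y}
FOLLOW(P) = {$, w, x, z}
FOLLOW(Q) = {$, w, x, z}
FOLLOW(R) = {w, x, z}
FOLLOW(S) = {$, w, x, z}
Therefore, FOLLOW(P) = {$, w, x, z}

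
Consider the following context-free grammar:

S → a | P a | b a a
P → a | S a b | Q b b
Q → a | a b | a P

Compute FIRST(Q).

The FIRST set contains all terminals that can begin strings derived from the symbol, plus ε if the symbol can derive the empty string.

We compute FIRST(Q) using the standard algorithm.
FIRST(P) = {a, b}
FIRST(Q) = {a}
FIRST(S) = {a, b}
Therefore, FIRST(Q) = {a}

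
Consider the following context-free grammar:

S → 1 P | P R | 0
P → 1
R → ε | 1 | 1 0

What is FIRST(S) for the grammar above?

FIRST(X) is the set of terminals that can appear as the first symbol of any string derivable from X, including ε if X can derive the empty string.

We compute FIRST(S) using the standard algorithm.
FIRST(P) = {1}
FIRST(R) = {1, ε}
FIRST(S) = {0, 1}
Therefore, FIRST(S) = {0, 1}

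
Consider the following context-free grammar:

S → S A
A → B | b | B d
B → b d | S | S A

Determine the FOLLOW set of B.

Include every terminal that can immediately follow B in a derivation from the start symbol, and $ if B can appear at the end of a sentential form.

We compute FOLLOW(B) using the standard algorithm.
FOLLOW(S) starts with {$}.
FIRST(A) = {b}
FIRST(B) = {b}
FIRST(S) = {}
FOLLOW(A) = {$, b, d}
FOLLOW(B) = {$, b, d}
FOLLOW(S) = {$, b, d}
Therefore, FOLLOW(B) = {$, b, d}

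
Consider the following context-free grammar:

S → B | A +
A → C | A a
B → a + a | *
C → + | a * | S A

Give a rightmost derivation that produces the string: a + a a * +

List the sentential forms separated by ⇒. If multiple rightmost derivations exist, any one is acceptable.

S ⇒ A + ⇒ C + ⇒ S A + ⇒ S C + ⇒ S a * + ⇒ B a * + ⇒ a + a a * +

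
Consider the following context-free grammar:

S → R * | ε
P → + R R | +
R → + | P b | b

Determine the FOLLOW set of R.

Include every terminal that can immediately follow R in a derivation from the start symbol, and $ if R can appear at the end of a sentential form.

We compute FOLLOW(R) using the standard algorithm.
FOLLOW(S) starts with {$}.
FIRST(P) = {+}
FIRST(R) = {+, b}
FIRST(S) = {+, b, ε}
FOLLOW(P) = {b}
FOLLOW(R) = {*, +, b}
FOLLOW(S) = {$}
Therefore, FOLLOW(R) = {*, +, b}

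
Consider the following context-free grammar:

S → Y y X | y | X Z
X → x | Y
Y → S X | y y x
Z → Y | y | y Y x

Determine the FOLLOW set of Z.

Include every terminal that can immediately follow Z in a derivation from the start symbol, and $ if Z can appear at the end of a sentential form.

We compute FOLLOW(Z) using the standard algorithm.
FOLLOW(S) starts with {$}.
FIRST(S) = {x, y}
FIRST(X) = {x, y}
FIRST(Y) = {x, y}
FIRST(Z) = {x, y}
FOLLOW(S) = {$, x, y}
FOLLOW(X) = {$, x, y}
FOLLOW(Y) = {$, x, y}
FOLLOW(Z) = {$, x, y}
Therefore, FOLLOW(Z) = {$, x, y}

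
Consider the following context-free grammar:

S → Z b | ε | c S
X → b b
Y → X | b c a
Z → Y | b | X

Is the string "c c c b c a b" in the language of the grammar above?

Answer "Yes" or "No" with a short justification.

Yes - a valid derivation exists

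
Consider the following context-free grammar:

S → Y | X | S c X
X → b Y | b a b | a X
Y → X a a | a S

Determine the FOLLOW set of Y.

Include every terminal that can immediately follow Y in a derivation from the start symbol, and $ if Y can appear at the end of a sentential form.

We compute FOLLOW(Y) using the standard algorithm.
FOLLOW(S) starts with {$}.
FIRST(S) = {a, b}
FIRST(X) = {a, b}
FIRST(Y) = {a, b}
FOLLOW(S) = {$, a, c}
FOLLOW(X) = {$, a, c}
FOLLOW(Y) = {$, a, c}
Therefore, FOLLOW(Y) = {$, a, c}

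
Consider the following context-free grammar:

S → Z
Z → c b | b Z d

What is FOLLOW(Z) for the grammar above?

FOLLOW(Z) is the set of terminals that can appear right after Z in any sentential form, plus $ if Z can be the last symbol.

We compute FOLLOW(Z) using the standard algorithm.
FOLLOW(S) starts with {$}.
FIRST(S) = {b, c}
FIRST(Z) = {b, c}
FOLLOW(S) = {$}
FOLLOW(Z) = {$, d}
Therefore, FOLLOW(Z) = {$, d}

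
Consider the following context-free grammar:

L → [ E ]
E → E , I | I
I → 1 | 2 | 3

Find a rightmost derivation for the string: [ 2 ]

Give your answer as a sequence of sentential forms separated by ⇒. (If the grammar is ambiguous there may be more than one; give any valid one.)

L ⇒ [ E ] ⇒ [ I ] ⇒ [ 2 ]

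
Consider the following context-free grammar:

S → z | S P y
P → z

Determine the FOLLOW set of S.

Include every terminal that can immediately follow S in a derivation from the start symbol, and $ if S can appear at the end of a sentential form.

We compute FOLLOW(S) using the standard algorithm.
FOLLOW(S) starts with {$}.
FIRST(P) = {z}
FIRST(S) = {z}
FOLLOW(P) = {y}
FOLLOW(S) = {$, z}
Therefore, FOLLOW(S) = {$, z}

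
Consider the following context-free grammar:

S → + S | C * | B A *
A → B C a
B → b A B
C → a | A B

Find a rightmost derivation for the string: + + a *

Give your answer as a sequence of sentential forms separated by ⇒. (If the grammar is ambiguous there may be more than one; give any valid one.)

S ⇒ + S ⇒ + + S ⇒ + + C * ⇒ + + a *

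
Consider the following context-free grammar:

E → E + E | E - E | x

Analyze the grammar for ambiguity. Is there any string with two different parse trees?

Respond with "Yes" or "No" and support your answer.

Yes - the string 'x - x - x' has two distinct parse trees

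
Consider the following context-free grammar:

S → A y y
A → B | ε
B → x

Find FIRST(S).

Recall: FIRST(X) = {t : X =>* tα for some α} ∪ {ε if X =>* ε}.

We compute FIRST(S) using the standard algorithm.
FIRST(A) = {x, ε}
FIRST(B) = {x}
FIRST(S) = {x, y}
Therefore, FIRST(S) = {x, y}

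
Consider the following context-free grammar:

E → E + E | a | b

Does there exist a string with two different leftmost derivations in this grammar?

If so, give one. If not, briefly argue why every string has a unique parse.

Yes - the string 'b + a + a + a' has two distinct leftmost derivations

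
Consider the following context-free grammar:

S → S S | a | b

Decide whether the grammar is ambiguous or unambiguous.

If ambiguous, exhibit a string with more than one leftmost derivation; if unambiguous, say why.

Ambiguous - the string 'a a a a a a' has two distinct leftmost derivations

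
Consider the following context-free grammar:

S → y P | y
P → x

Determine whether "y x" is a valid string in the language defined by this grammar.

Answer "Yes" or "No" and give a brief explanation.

Yes - a valid derivation exists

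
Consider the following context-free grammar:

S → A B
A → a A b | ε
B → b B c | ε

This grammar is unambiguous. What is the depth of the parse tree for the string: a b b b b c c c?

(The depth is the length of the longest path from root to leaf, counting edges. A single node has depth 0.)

5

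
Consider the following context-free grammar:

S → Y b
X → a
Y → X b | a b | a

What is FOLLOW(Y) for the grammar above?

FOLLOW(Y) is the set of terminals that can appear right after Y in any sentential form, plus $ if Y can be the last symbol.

We compute FOLLOW(Y) using the standard algorithm.
FOLLOW(S) starts with {$}.
FIRST(S) = {a}
FIRST(X) = {a}
FIRST(Y) = {a}
FOLLOW(S) = {$}
FOLLOW(X) = {b}
FOLLOW(Y) = {b}
Therefore, FOLLOW(Y) = {b}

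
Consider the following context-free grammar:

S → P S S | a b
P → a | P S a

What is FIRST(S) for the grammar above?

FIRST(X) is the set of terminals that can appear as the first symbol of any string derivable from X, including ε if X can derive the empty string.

We compute FIRST(S) using the standard algorithm.
FIRST(P) = {a}
FIRST(S) = {a}
Therefore, FIRST(S) = {a}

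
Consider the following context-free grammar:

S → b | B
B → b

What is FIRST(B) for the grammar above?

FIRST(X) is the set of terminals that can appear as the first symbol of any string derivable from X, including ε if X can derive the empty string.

We compute FIRST(B) using the standard algorithm.
FIRST(B) = {b}
FIRST(S) = {b}
Therefore, FIRST(B) = {b}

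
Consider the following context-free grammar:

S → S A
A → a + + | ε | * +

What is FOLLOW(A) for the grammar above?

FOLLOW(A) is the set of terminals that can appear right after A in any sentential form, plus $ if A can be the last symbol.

We compute FOLLOW(A) using the standard algorithm.
FOLLOW(S) starts with {$}.
FIRST(A) = {*, a, ε}
FIRST(S) = {}
FOLLOW(A) = {$, *, a}
FOLLOW(S) = {$, *, a}
Therefore, FOLLOW(A) = {$, *, a}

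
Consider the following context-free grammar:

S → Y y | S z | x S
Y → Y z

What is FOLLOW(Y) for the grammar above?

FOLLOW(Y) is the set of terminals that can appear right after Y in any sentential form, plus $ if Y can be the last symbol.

We compute FOLLOW(Y) using the standard algorithm.
FOLLOW(S) starts with {$}.
FIRST(S) = {x}
FIRST(Y) = {}
FOLLOW(S) = {$, z}
FOLLOW(Y) = {y, z}
Therefore, FOLLOW(Y) = {y, z}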